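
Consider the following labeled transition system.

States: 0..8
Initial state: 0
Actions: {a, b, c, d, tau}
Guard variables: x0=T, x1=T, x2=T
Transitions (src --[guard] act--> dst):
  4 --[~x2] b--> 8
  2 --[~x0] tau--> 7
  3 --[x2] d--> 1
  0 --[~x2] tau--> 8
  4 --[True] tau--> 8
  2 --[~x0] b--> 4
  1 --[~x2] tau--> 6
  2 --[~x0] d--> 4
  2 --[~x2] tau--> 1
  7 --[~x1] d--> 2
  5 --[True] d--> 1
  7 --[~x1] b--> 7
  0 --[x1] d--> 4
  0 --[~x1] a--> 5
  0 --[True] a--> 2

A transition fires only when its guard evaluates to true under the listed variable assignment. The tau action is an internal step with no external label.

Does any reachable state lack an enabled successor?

Answer: DEADLOCK at state 2

Analysis:
R = {0,2,4,8}
  0: a→2  d→4  [2 exit(s)]
  2: ∅  [STUCK]
  4: tau→8  [1 exit(s)]
  8: ∅  [STUCK]
witness 2: a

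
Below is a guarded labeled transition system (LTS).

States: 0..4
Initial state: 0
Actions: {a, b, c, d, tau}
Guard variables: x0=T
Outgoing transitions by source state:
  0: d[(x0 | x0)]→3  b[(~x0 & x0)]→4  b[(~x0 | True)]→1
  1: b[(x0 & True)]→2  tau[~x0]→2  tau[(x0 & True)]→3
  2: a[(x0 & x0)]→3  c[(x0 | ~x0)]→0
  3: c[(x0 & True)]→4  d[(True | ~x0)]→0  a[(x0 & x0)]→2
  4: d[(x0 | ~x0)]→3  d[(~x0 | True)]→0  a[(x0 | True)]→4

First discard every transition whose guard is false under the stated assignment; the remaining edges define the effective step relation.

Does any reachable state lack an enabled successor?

Reach set: {0,1,2,3,4}
  0: b→1  d→3  [2 out]
  1: b→2  tau→3  [2 out]
  2: a→3  c→0  [2 out]
  3: a→2  c→4  d→0  [3 out]
  4: a→4  d→0  d→3  [3 out]

Answer: DEADLOCK-FREE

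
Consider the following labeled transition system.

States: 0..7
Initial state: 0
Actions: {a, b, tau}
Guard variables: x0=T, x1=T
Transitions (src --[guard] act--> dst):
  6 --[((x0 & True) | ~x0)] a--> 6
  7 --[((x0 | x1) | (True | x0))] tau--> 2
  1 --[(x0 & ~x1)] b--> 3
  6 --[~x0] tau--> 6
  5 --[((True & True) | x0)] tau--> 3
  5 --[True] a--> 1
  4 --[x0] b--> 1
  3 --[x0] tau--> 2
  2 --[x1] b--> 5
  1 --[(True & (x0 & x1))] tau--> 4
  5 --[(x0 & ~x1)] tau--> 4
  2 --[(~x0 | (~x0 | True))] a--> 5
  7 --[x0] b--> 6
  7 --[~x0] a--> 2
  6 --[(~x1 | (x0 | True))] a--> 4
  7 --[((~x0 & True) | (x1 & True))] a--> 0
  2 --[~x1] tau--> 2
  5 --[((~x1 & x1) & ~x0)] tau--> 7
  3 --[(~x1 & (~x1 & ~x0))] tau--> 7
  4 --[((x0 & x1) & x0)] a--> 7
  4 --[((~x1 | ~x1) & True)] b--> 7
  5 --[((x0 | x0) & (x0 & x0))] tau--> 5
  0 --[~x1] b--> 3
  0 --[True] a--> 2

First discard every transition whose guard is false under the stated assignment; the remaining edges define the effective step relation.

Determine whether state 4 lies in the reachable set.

Answer: REACHABLE

Working:
Guard filter leaves 15 enabled edge(s).
depth 0: {0}
depth 1: {2}  cumulative {0,2}
depth 2: {5}  cumulative {0,2,5}
depth 3: {1,3}  cumulative {0,1,2,3,5}
depth 4: {4}  cumulative {0,1,2,3,4,5}
depth 5: {7}  cumulative {0,1,2,3,4,5,7}
depth 6: {6}  cumulative {0,1,2,3,4,5,6,7}
Reachable = {0,1,2,3,4,5,6,7}
Path to 4: a·b·a·tau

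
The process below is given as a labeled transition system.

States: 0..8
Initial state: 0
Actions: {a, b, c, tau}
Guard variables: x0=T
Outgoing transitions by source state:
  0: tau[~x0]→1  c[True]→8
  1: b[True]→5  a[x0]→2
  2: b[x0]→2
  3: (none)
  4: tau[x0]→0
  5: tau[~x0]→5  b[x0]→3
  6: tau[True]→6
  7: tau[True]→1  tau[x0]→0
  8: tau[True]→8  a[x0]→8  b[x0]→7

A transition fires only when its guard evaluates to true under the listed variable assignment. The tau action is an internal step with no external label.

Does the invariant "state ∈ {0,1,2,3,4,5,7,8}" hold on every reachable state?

Allowed set {0,1,2,3,4,5,7,8}
Reach set: {0,1,2,3,5,7,8}
  0: safe
  1: safe
  2: safe
  3: safe
  5: safe
  7: safe
  8: safe

Answer: INVARIANT HOLDS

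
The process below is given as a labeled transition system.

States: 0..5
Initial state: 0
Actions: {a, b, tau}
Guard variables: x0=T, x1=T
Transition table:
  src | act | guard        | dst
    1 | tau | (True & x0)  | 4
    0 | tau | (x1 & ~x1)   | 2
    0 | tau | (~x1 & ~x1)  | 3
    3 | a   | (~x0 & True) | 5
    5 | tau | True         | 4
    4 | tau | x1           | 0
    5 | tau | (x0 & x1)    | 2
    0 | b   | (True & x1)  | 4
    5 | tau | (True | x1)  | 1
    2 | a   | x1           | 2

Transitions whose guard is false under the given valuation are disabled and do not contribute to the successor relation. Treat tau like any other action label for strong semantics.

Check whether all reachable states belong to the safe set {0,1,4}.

Answer: INVARIANT HOLDS

Working:
Safe = {0,1,4}
R = {0,4}
  0: safe
  4: safe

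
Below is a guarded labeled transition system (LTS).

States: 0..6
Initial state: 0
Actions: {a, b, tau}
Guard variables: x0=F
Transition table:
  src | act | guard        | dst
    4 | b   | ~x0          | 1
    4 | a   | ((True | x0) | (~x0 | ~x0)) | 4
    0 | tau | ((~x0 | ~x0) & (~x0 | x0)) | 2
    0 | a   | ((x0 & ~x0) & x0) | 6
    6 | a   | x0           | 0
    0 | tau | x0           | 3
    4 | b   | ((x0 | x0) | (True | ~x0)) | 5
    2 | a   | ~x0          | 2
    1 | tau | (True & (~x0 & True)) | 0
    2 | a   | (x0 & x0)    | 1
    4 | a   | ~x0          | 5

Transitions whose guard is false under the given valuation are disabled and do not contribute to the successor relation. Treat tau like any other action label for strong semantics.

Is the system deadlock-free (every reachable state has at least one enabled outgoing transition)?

Reach set: {0,2}
  0: tau→2  [1 out]
  2: a→2  [1 out]

Answer: DEADLOCK-FREE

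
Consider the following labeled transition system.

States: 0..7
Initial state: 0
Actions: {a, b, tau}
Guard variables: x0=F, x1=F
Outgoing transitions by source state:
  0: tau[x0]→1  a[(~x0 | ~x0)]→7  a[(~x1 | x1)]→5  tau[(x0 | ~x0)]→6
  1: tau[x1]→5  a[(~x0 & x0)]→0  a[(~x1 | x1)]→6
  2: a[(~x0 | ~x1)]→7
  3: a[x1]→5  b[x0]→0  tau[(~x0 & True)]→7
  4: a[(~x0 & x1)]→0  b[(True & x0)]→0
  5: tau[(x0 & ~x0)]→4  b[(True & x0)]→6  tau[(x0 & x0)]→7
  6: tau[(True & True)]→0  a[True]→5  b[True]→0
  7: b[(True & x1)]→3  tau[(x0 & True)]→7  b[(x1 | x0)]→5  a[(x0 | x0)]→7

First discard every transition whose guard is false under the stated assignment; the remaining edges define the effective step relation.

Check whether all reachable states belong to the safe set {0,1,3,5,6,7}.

Answer: INVARIANT HOLDS

Working:
Inv-set: {0,1,3,5,6,7}
Reachable = {0,5,6,7}
  0: safe
  5: safe
  6: safe
  7: safe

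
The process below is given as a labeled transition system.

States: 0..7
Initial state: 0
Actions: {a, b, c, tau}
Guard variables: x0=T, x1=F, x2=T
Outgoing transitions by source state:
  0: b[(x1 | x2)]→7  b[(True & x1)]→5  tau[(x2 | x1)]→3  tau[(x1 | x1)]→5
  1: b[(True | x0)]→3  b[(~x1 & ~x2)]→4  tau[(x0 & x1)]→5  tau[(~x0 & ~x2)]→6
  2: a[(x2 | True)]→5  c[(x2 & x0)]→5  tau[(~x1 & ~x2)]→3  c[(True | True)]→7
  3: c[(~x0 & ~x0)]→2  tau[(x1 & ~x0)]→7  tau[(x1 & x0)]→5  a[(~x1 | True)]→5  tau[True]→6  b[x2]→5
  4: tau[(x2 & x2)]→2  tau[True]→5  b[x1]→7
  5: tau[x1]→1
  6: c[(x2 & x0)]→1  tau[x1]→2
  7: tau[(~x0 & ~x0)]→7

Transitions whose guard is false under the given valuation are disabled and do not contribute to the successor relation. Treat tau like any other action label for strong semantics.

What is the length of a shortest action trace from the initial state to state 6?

BFS to 6:
  L0 = {0}
  L1 = {3,7}
  L2 = {5,6}
depth(6)=2, e.g. tau·tau

Answer: 2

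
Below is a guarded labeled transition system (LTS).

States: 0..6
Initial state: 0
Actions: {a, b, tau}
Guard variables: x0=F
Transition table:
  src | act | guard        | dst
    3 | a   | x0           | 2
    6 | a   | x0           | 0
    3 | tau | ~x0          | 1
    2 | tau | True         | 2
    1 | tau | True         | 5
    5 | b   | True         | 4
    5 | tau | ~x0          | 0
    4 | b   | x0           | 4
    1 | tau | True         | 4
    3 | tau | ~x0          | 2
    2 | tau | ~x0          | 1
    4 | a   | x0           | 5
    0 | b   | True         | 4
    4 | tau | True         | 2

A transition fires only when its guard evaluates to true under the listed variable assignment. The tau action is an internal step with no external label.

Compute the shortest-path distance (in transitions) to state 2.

BFS to 2:
  Layer 0: {0}
  Layer 1: {4}
  Layer 2: {2}
first hit 2 at d=2 via b·tau

Answer: 2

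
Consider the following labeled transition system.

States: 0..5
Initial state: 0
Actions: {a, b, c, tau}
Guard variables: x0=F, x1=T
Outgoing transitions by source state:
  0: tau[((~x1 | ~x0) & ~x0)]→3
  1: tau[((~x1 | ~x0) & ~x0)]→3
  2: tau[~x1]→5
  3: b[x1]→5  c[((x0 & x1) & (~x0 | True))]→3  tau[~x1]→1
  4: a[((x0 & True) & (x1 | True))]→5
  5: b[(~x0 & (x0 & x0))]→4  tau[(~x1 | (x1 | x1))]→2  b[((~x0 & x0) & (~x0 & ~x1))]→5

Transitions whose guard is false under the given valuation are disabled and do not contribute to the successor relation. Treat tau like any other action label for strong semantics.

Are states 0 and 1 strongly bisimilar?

Refine partition for ~:
  round 0: {{0,1,2,3,4,5}}
  round 1: {{0,1,5},{2,4},{3}}
  round 2: {{0,1},{2,4},{3},{5}}
4 equivalence class(es) (converged in 3)
class of 0: {0,1}; class of 1: {0,1}

Answer: BISIMILAR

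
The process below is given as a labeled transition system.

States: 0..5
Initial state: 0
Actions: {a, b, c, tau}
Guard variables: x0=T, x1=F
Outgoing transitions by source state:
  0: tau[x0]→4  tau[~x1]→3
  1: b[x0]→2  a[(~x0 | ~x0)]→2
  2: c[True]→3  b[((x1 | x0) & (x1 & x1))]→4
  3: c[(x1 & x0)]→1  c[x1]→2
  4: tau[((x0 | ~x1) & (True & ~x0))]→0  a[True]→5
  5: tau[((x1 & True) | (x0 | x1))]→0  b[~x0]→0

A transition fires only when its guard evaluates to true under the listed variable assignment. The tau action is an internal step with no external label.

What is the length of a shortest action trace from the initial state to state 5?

Layered search for 5:
  Layer 0: {0}
  Layer 1: {3,4}
  Layer 2: {5}
5 enters at depth 2; path tau·a

Answer: 2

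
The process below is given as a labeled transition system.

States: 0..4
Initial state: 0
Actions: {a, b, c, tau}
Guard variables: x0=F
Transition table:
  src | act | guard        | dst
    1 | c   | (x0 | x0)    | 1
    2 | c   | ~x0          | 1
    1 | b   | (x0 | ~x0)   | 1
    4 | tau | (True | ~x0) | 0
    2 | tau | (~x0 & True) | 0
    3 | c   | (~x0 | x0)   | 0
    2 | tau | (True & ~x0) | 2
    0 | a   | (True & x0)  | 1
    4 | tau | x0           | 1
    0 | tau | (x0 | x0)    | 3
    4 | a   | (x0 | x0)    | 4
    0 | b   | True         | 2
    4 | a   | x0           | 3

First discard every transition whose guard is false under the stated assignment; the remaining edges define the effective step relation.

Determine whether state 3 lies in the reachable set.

Answer: UNREACHABLE

Working:
Guard filter leaves 7 enabled edge(s).
L0 = {0}
L1 = {2}  total {0,2}
L2 = {1}  total {0,1,2}
R = {0,1,2}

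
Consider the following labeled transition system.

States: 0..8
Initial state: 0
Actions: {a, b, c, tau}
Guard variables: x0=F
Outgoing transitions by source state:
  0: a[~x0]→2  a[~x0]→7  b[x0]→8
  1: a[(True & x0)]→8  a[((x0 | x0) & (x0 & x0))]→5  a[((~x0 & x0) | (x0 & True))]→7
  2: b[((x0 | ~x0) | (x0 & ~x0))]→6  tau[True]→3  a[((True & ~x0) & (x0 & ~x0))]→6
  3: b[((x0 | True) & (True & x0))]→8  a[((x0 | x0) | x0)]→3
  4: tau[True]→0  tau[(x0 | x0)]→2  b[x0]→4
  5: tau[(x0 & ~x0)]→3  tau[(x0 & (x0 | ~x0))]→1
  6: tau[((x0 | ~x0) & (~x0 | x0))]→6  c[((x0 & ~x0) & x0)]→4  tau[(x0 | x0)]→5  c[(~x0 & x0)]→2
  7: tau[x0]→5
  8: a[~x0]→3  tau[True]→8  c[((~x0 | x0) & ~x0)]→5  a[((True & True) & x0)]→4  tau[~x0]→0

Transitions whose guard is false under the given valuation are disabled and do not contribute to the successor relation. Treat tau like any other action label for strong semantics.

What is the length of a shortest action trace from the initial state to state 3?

Answer: 2

Working:
Layered search for 3:
  Layer 0: {0}
  Layer 1: {2,7}
  Layer 2: {3,6}
first hit 3 at d=2 via a·tau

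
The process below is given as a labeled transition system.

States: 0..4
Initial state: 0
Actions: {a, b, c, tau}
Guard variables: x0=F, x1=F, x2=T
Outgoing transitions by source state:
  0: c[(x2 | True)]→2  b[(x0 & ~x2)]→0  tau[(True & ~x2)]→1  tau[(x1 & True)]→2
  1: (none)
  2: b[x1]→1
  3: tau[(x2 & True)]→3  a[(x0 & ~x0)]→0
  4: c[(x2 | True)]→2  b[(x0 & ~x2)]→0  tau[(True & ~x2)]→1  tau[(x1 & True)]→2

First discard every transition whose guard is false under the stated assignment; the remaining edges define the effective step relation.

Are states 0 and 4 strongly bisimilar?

Bisimulation quotient by refinement:
  round 0: {{0,1,2,3,4}}
  round 1: {{0,4},{1,2},{3}}
3 equivalence class(es) (converged in 2)
0∈{0,4}, 4∈{0,4}

Answer: BISIMILAR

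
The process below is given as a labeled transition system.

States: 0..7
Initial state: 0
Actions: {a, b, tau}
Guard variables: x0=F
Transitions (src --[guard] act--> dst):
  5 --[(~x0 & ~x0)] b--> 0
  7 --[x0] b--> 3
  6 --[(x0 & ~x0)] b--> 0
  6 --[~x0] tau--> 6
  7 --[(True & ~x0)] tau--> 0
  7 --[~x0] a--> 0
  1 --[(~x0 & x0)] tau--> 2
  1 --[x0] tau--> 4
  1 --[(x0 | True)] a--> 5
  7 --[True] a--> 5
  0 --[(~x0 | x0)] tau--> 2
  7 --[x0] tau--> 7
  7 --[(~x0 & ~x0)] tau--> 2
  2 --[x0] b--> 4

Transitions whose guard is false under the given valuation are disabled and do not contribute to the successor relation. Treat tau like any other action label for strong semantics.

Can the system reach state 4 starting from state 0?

After dropping false guards: 8 live edges.
Layer 0: {0}
Layer 1: {2}  cumulative {0,2}
Reachable = {0,2}

Answer: UNREACHABLE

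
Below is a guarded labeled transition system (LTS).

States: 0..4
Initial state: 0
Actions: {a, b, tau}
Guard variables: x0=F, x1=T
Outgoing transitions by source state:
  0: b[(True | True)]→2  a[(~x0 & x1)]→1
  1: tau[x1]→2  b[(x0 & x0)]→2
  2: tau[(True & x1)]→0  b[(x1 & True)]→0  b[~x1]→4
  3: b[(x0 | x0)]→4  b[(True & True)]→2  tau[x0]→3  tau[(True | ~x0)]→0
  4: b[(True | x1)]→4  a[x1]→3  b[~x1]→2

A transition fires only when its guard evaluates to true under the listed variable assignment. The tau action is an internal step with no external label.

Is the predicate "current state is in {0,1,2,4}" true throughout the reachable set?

Safe = {0,1,2,4}
Reach set: {0,1,2}
  0: ✓
  1: ✓
  2: ✓

Answer: INVARIANT HOLDS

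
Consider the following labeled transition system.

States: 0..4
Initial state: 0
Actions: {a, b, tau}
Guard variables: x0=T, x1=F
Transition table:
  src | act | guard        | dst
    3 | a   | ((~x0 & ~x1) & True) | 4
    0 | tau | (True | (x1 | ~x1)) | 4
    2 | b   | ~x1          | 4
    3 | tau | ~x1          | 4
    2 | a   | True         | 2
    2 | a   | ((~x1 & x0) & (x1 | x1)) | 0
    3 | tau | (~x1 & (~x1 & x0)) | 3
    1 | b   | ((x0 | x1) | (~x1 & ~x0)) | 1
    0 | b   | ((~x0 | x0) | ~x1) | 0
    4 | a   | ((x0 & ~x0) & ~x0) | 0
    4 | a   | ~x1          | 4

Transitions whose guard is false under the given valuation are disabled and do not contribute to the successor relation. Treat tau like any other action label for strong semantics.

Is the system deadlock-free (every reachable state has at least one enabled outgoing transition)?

Reach set: {0,4}
  0: b→0  tau→4  [2 out]
  4: a→4  [1 out]

Answer: DEADLOCK-FREE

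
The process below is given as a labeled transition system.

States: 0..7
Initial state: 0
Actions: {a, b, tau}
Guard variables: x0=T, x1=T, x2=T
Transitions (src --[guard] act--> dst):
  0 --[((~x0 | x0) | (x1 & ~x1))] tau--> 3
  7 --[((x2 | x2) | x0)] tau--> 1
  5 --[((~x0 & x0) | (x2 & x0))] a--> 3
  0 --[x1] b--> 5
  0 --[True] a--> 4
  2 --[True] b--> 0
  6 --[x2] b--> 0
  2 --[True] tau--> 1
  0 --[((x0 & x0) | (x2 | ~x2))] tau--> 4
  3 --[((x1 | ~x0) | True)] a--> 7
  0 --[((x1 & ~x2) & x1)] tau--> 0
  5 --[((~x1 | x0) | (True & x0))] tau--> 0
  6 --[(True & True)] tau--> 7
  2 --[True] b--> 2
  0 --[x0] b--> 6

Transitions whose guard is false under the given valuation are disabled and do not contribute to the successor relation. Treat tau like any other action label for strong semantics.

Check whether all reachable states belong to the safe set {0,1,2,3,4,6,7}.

Answer: INVARIANT VIOLATED at state 5

Analysis:
Allowed set {0,1,2,3,4,6,7}
Reachable = {0,1,3,4,5,6,7}
  0: safe
  1: safe
  3: safe
  4: safe
  5: outside
  6: safe
  7: safe
witness against invariant: b → 5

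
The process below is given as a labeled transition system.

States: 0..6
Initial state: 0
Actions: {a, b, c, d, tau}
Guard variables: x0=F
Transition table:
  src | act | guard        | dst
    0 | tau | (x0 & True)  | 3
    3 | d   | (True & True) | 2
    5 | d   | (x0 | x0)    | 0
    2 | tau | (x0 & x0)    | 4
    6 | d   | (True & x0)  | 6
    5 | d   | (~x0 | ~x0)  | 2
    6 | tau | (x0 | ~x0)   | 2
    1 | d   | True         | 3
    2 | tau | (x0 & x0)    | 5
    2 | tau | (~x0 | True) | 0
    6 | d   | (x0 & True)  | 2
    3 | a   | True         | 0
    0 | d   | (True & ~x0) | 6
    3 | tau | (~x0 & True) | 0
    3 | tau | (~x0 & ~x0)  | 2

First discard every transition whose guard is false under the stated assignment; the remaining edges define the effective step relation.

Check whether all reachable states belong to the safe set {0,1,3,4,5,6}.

Answer: INVARIANT VIOLATED at state 2

Working:
Inv-set: {0,1,3,4,5,6}
Reachable = {0,2,6}
  0: ok
  2: VIOLATES
  6: ok
counterexample path to 2: d·tau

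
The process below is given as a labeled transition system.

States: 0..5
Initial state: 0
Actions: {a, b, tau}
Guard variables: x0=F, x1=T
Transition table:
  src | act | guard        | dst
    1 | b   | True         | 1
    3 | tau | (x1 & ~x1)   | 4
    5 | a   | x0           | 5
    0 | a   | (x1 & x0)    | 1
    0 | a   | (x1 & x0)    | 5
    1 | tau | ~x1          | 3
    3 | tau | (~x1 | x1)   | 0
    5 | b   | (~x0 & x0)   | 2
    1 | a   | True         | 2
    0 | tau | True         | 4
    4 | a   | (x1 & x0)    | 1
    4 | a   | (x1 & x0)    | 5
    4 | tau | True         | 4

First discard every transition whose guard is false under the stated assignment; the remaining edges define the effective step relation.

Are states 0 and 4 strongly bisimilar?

Bisimulation quotient by refinement:
  round 0: {{0,1,2,3,4,5}}
  round 1: {{0,3,4},{1},{2,5}}
stable after 2 split(s): 3 block(s)
[0]={0,3,4}  [4]={0,3,4}

Answer: BISIMILAR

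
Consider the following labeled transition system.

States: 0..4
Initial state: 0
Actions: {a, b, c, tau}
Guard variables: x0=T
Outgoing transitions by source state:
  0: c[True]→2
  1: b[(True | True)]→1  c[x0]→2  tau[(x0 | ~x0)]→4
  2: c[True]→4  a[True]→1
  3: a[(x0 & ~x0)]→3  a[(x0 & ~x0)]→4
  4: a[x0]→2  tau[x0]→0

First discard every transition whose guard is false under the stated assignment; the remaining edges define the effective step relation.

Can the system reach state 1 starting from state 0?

Guard filter leaves 8 enabled edge(s).
depth 0: {0}
depth 1: {2}  now seen {0,2}
depth 2: {1,4}  now seen {0,1,2,4}
Reach set: {0,1,2,4}
Path to 1: c·a

Answer: REACHABLE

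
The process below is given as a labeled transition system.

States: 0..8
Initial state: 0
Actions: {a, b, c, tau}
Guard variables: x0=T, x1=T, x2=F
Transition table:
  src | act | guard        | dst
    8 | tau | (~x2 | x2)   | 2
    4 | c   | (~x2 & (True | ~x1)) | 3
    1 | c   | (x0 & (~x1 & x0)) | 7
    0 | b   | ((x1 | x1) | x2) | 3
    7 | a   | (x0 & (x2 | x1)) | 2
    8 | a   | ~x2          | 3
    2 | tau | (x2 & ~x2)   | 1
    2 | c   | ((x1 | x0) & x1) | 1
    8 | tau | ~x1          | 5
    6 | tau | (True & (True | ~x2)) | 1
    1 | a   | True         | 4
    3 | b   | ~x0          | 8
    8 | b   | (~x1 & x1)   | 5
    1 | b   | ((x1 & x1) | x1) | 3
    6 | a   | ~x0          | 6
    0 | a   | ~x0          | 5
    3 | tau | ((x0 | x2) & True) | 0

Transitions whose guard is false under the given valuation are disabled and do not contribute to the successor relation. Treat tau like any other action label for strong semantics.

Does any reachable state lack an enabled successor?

Reachable = {0,3}
  0: b→3  [1 out]
  3: tau→0  [1 out]

Answer: DEADLOCK-FREE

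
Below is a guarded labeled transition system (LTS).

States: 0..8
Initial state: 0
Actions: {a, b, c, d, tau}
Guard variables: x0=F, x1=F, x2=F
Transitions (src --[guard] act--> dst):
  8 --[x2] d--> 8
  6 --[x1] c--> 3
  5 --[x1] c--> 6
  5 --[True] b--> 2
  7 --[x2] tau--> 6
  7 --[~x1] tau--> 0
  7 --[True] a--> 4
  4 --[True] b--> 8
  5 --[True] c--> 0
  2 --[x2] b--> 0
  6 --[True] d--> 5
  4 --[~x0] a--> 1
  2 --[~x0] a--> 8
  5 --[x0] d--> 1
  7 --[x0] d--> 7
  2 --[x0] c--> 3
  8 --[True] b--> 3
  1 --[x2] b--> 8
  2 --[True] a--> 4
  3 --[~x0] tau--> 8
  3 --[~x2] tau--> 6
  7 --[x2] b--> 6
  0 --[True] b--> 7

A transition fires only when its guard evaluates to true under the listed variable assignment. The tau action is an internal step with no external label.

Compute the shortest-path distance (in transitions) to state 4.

Answer: 2

Trace:
Layered search for 4:
  L0 = {0}
  L1 = {7}
  L2 = {4}
4 enters at depth 2; path b·a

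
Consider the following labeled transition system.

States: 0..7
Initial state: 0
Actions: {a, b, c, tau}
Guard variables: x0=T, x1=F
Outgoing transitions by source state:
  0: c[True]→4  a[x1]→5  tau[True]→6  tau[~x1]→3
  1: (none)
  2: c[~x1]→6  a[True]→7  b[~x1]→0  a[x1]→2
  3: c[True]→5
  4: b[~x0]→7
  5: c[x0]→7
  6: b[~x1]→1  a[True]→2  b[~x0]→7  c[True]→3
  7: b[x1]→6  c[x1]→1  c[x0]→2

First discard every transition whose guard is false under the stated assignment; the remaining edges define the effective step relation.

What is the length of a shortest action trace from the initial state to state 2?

BFS to 2:
  L0 = {0}
  L1 = {3,4,6}
  L2 = {1,2,5}
depth(2)=2, e.g. tau·a

Answer: 2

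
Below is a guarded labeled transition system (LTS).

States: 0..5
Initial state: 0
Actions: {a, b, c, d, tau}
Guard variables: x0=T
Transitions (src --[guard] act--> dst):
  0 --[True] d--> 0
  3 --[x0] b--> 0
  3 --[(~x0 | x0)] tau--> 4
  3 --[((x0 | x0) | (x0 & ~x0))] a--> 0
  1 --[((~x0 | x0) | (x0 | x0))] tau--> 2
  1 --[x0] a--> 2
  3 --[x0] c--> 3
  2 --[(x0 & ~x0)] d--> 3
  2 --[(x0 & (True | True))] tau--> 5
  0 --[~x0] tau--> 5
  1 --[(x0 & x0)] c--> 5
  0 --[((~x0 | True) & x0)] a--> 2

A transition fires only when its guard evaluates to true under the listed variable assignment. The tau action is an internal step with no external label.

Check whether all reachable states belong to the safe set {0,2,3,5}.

Answer: INVARIANT HOLDS

Trace:
Inv-set: {0,2,3,5}
Reachable = {0,2,5}
  0: safe
  2: safe
  5: safe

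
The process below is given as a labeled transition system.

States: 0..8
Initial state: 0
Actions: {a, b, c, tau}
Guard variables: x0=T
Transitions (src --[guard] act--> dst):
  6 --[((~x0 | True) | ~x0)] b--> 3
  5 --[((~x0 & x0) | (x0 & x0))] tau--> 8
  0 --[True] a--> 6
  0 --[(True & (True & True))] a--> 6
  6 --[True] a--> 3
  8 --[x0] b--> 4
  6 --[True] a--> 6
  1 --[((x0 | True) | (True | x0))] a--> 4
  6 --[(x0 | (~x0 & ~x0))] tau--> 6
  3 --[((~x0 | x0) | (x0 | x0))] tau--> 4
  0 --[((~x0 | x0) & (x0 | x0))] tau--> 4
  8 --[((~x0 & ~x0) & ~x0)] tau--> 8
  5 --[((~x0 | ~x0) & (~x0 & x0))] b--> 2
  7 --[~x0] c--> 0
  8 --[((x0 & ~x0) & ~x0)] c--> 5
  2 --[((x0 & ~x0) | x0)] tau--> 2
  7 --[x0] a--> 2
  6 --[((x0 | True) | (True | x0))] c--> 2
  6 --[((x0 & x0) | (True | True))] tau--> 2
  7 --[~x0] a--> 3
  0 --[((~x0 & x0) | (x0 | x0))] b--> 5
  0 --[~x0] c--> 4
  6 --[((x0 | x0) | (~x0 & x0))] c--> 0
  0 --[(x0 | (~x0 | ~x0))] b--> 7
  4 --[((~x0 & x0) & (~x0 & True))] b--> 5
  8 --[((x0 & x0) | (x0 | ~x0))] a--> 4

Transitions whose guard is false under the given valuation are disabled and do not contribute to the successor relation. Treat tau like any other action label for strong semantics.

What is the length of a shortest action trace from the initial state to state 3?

Answer: 2

Working:
BFS to 3:
  L0 = {0}
  L1 = {4,5,6,7}
  L2 = {2,3,8}
3 enters at depth 2; path a·a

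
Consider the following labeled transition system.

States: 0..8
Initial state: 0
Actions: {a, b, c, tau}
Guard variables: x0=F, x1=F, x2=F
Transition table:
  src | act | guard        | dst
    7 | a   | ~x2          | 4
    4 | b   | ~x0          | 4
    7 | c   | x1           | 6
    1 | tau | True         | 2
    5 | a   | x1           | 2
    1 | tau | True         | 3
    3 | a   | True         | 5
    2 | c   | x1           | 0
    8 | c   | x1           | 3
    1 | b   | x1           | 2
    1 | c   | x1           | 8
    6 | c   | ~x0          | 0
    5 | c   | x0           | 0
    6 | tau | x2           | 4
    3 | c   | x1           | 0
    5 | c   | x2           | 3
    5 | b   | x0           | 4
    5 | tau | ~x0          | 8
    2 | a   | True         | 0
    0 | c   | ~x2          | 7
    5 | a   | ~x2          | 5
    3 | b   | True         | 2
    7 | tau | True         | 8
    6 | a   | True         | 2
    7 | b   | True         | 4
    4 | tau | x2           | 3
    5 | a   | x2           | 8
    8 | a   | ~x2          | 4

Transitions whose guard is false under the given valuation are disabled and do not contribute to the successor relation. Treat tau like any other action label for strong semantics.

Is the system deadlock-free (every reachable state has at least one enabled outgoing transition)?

Reach set: {0,4,7,8}
  0: c→7  [1 out]
  4: b→4  [1 out]
  7: a→4  b→4  tau→8  [3 out]
  8: a→4  [1 out]

Answer: DEADLOCK-FREE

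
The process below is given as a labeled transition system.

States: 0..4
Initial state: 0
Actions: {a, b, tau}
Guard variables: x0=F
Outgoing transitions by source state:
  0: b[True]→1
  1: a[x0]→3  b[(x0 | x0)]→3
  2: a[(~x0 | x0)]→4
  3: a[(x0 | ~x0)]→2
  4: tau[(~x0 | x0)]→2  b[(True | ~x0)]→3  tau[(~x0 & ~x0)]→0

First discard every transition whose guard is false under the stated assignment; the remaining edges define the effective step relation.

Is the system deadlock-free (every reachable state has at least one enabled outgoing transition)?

Answer: DEADLOCK at state 1

Trace:
Reach set: {0,1}
  0: b→1  [1 out]
  1: ∅  [deadlock]
Path to 1: b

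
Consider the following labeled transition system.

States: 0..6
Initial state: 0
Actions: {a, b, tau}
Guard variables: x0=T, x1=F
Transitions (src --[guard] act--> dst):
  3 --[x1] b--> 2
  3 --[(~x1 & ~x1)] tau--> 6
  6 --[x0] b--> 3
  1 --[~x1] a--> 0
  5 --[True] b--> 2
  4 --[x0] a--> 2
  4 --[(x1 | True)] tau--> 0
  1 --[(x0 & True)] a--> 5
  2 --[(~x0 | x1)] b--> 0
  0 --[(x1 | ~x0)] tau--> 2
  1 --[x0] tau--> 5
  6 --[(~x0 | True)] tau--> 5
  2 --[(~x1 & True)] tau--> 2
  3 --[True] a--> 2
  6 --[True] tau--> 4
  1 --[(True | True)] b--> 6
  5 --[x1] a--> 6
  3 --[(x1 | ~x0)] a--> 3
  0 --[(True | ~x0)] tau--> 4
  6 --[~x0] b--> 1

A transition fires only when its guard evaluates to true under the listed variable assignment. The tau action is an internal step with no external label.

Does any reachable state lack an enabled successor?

Answer: DEADLOCK-FREE

Trace:
Reachable = {0,2,4}
  0: tau→4  [1 out]
  2: tau→2  [1 out]
  4: a→2  tau→0  [2 out]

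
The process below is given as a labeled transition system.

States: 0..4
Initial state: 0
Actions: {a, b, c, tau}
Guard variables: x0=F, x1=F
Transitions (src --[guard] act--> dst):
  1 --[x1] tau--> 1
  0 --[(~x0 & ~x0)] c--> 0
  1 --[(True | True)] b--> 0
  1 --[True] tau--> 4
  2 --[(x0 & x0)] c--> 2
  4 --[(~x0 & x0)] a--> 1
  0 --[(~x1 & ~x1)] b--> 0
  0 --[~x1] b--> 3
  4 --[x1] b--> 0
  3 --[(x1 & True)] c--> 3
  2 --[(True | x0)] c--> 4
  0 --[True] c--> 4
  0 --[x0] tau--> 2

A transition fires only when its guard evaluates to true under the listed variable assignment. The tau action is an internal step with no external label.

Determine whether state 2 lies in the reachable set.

After dropping false guards: 7 live edges.
L0 = {0}
L1 = {3,4}  now seen {0,3,4}
Reach set: {0,3,4}

Answer: UNREACHABLE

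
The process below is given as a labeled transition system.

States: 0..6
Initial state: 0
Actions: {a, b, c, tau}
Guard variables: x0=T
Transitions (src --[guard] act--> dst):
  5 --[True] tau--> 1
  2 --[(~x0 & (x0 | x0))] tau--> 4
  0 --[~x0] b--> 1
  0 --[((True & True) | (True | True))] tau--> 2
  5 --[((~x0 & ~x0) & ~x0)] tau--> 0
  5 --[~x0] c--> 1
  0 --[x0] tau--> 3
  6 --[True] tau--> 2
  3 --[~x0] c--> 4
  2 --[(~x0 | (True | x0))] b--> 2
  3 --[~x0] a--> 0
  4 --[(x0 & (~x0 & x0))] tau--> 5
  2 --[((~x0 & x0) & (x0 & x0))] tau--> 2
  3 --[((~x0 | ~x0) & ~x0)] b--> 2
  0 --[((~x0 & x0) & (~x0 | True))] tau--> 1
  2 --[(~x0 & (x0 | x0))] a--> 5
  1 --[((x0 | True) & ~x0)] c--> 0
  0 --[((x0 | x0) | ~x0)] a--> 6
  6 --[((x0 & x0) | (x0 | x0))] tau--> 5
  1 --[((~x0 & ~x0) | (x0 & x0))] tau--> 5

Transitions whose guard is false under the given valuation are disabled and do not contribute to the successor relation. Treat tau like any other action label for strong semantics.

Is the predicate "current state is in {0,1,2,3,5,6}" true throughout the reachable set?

Safe = {0,1,2,3,5,6}
Reachable = {0,1,2,3,5,6}
  0: safe
  1: safe
  2: safe
  3: safe
  5: safe
  6: safe

Answer: INVARIANT HOLDS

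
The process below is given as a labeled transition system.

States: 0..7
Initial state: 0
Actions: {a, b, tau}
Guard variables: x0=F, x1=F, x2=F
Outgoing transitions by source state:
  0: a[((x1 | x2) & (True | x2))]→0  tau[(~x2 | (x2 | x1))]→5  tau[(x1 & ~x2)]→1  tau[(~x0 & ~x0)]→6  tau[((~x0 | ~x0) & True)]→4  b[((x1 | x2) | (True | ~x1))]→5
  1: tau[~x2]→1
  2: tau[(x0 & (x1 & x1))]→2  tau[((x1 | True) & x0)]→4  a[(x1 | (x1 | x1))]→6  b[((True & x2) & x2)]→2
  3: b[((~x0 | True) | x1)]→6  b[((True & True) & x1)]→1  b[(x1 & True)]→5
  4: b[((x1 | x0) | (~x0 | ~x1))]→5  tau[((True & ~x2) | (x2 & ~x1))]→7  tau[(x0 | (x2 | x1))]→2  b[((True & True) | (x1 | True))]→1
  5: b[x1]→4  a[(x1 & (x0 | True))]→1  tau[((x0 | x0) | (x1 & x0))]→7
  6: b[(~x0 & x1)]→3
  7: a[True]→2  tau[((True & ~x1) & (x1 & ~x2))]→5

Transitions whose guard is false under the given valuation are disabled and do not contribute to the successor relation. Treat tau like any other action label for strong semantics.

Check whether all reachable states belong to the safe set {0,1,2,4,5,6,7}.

Answer: INVARIANT HOLDS

Analysis:
Safe = {0,1,2,4,5,6,7}
Reach set: {0,1,2,4,5,6,7}
  0: ok
  1: ok
  2: ok
  4: ok
  5: ok
  6: ok
  7: ok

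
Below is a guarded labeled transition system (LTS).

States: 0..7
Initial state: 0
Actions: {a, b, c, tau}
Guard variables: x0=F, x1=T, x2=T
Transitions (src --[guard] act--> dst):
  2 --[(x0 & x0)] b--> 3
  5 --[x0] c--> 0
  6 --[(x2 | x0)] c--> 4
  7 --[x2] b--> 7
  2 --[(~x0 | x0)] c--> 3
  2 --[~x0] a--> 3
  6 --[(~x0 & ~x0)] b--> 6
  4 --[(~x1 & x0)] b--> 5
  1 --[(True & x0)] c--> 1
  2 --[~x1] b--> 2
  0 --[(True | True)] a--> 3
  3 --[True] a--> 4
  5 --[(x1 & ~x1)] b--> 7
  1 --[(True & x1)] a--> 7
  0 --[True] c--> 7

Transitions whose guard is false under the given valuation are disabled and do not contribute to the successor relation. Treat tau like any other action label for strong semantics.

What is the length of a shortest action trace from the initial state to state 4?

BFS to 4:
  L0 = {0}
  L1 = {3,7}
  L2 = {4}
first hit 4 at d=2 via a·a

Answer: 2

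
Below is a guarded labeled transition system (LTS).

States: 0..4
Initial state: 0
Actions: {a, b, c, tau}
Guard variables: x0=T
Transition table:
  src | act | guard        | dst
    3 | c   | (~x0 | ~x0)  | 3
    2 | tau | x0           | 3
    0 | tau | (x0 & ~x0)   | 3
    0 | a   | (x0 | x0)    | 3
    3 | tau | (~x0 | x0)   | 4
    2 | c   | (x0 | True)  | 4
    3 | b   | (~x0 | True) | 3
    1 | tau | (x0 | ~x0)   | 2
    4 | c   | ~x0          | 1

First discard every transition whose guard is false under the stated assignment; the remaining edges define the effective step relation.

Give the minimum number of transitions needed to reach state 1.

Layered search for 1:
  L0 = {0}
  L1 = {3}
  L2 = {4}
1 never appears.

Answer: UNREACHABLE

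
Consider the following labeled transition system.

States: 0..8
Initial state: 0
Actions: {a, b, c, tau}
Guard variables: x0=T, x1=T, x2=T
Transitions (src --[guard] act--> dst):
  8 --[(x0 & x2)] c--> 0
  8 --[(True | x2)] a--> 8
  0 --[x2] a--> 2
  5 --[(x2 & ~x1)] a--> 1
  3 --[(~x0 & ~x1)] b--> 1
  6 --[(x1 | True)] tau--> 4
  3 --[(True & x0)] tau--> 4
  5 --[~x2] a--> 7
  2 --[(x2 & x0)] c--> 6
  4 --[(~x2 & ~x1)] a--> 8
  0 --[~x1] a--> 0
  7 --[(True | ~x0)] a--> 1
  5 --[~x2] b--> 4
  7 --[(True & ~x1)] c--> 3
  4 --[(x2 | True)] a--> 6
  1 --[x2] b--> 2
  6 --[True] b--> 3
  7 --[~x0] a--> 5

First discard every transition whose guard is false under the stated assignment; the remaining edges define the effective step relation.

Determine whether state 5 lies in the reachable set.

Answer: UNREACHABLE

Trace:
After dropping false guards: 10 live edges.
L0 = {0}
L1 = {2}  cumulative {0,2}
L2 = {6}  cumulative {0,2,6}
L3 = {3,4}  cumulative {0,2,3,4,6}
R = {0,2,3,4,6}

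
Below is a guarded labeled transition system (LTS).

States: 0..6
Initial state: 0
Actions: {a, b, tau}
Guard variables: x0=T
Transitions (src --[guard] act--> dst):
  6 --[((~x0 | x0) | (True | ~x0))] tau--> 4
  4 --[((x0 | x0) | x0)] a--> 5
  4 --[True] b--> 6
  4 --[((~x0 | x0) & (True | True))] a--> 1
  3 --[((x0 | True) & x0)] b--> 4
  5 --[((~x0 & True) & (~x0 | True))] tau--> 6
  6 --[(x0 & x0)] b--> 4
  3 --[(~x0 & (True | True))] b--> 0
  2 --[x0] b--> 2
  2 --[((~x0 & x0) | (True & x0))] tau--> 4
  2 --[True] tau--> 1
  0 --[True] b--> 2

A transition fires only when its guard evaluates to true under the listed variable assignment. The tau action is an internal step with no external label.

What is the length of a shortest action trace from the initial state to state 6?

BFS to 6:
  Layer 0: {0}
  Layer 1: {2}
  Layer 2: {1,4}
  Layer 3: {5,6}
depth(6)=3, e.g. b·tau·b

Answer: 3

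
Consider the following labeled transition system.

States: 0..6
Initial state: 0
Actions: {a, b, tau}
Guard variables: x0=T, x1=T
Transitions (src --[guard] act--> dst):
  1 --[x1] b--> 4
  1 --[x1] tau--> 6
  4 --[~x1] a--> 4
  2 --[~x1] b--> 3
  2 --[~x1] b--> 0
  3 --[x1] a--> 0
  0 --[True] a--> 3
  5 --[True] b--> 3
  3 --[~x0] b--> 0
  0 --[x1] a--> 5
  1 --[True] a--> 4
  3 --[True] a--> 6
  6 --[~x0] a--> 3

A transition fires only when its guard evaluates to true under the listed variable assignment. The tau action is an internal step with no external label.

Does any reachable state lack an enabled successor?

Answer: DEADLOCK at state 6

Analysis:
R = {0,3,5,6}
  0: a→3  a→5  [2 out]
  3: a→0  a→6  [2 out]
  5: b→3  [1 out]
  6: ∅  [STUCK]
witness 6: a·a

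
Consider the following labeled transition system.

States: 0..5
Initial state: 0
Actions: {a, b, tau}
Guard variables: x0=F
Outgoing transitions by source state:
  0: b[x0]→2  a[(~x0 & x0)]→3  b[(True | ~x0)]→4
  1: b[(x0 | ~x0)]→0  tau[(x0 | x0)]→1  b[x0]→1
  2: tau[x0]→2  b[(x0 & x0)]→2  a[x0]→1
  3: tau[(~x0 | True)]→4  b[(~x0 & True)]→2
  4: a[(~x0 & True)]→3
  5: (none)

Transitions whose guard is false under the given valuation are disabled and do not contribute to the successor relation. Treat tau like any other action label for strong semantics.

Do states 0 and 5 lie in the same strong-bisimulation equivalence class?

Answer: NOT BISIMILAR

Working:
Compute ~ classes (split until stable):
  π0 = {{0,1,2,3,4,5}}
  π1 = {{0,1},{2,5},{3},{4}}
  π2 = {{0},{1},{2,5},{3},{4}}
stable after 3 split(s): 5 block(s)
class of 0: {0}; class of 5: {2,5}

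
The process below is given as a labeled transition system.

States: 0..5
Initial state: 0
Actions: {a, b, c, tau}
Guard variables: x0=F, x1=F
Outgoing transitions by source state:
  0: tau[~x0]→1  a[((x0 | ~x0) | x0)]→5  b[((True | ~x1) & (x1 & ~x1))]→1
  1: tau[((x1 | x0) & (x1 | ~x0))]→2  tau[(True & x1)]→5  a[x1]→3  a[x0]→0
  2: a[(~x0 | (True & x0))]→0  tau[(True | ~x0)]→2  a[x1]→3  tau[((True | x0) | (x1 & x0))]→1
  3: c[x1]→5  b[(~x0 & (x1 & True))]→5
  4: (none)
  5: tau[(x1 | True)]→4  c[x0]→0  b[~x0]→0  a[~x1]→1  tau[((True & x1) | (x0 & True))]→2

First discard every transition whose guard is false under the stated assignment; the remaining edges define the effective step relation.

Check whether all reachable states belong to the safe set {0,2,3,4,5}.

Answer: INVARIANT VIOLATED at state 1

Working:
Inv-set: {0,2,3,4,5}
Reach set: {0,1,4,5}
  0: safe
  1: VIOLATES
  4: safe
  5: safe
witness against invariant: tau → 1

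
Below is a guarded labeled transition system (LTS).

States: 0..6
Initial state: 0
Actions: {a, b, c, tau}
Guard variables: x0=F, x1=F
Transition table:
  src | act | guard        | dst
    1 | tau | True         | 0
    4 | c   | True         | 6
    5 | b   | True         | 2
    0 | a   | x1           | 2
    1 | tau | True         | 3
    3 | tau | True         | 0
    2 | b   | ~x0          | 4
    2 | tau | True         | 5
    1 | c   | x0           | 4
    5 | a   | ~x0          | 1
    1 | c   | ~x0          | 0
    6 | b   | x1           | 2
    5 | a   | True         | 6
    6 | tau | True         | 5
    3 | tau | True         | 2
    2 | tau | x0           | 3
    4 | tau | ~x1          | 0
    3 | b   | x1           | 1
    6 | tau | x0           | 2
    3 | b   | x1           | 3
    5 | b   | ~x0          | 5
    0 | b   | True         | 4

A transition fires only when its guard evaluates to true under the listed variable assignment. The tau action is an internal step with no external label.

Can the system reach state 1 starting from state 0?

Guard filter leaves 15 enabled edge(s).
depth 0: {0}
depth 1: {4}  cumulative {0,4}
depth 2: {6}  cumulative {0,4,6}
depth 3: {5}  cumulative {0,4,5,6}
depth 4: {1,2}  cumulative {0,1,2,4,5,6}
depth 5: {3}  cumulative {0,1,2,3,4,5,6}
Reach set: {0,1,2,3,4,5,6}
trace reaching 1: b·c·tau·a

Answer: REACHABLE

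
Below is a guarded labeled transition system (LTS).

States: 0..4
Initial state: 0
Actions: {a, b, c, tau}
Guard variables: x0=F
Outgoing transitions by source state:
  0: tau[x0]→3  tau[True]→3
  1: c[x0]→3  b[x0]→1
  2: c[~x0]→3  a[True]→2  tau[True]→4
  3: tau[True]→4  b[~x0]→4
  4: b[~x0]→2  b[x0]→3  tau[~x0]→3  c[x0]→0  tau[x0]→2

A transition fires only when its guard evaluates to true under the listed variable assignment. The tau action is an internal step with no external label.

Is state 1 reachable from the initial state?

Answer: UNREACHABLE

Working:
Guard filter leaves 8 enabled edge(s).
L0 = {0}
L1 = {3}  now seen {0,3}
L2 = {4}  now seen {0,3,4}
L3 = {2}  now seen {0,2,3,4}
Reach set: {0,2,3,4}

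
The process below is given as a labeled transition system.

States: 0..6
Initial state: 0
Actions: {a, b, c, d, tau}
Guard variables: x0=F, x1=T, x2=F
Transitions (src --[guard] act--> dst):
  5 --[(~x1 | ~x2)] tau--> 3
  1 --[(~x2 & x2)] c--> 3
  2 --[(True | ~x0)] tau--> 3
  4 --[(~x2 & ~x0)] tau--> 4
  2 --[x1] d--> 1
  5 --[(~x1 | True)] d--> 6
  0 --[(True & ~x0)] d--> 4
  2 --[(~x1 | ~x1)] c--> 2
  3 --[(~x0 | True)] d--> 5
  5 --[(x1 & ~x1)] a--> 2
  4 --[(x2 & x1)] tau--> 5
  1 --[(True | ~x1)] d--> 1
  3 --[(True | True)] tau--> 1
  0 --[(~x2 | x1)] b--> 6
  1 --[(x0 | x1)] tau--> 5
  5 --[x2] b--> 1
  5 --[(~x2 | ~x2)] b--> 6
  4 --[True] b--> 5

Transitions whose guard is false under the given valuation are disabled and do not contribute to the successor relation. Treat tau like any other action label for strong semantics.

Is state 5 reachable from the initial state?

Answer: REACHABLE

Analysis:
13 transition(s) survive guard evaluation.
Layer 0: {0}
Layer 1: {4,6}  total {0,4,6}
Layer 2: {5}  total {0,4,5,6}
Layer 3: {3}  total {0,3,4,5,6}
Layer 4: {1}  total {0,1,3,4,5,6}
R = {0,1,3,4,5,6}
witness 5: d·b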